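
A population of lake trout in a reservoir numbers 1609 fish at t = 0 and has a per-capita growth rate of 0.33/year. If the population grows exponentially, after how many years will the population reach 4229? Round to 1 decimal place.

2.9 years

Set N₀·e^(rt) = 4229: e^(0.33·t) = 4229/1609 = 2.6283.
0.33·t = ln(2.6283) = 0.96635, so t = 0.96635/0.33 = 2.9283.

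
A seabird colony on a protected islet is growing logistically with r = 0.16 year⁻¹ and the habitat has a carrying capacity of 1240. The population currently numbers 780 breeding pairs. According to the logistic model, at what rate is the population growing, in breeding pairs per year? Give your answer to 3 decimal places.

dN/dt = rN(1 − N/K) = 0.16 × 780 × (1 − 780/1240).
1 − 780/1240 = 0.37097; dN/dt = 0.16 × 780 × 0.37097 = 46.297.

46.297 breeding pairs per year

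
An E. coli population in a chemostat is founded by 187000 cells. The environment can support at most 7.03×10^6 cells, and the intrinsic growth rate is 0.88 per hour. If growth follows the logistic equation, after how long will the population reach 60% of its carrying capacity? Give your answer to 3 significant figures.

4.55 hours

A = (K − N₀)/N₀ = (7.03×10^6 − 187000)/187000 = 36.594.
Solve 7.03×10^6/(1 + 36.594·e^(−0.88t)) = 4.218×10^6: 1 + 36.594·e^(−0.88t) = 1.6667, so e^(−0.88t) = 0.0182181.
−0.88·t = ln(0.0182181) = -4.0053, so t = 4.0053/0.88 = 4.5515.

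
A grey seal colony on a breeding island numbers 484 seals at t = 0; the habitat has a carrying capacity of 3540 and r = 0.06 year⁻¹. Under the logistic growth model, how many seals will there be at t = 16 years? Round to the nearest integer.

1036 seals

A = (K − N₀)/N₀ = (3540 − 484)/484 = 6.314.
N(t) = K/(1 + A·e^(−rt)) = 3540/(1 + 6.314×e^(−0.06×16)).
e^(−0.96) = 0.38289; denominator = 1 + 6.314×0.38289 = 3.4176.
N = 3540/3.4176 = 1035.81.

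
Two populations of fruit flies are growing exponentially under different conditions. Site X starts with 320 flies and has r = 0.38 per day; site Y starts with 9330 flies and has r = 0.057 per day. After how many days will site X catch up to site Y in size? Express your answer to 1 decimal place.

10.4 days

Set 320·e^(0.38t) = 9330·e^(0.057t).
e^((0.38 − 0.057)t) = 9330/320 → e^(0.323·t) = 29.156.
0.323·t = ln(29.156) = 3.3727, so t = 3.3727/0.323 = 10.442.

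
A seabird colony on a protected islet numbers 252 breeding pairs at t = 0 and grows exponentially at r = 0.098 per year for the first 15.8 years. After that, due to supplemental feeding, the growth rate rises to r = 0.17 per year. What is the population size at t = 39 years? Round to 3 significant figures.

61200 breeding pairs

Phase 1: N(15.8) = 252·e^(0.098×15.8) = 252·e^1.548 = 1185.39.
Phase 2 runs for 39 − 15.8 = 23.2 years at r = 0.17.
N(39) = 1185.39·e^(0.17×23.2) = 1185.39·e^3.944 = 61195.5.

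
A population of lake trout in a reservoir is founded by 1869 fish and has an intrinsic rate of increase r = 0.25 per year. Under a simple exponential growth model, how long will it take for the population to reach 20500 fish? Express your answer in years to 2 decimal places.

Set N₀·e^(rt) = 20500: e^(0.25·t) = 20500/1869 = 10.968.
0.25·t = ln(10.968) = 2.395, so t = 2.395/0.25 = 9.5801.

9.58 years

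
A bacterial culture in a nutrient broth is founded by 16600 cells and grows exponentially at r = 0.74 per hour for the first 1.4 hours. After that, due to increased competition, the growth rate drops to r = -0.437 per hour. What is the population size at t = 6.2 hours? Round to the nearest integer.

5742 cells

Phase 1: N(1.4) = 16600·e^(0.74×1.4) = 16600·e^1.036 = 46777.5.
Phase 2 runs for 6.2 − 1.4 = 4.8 hours at r = -0.437.
N(6.2) = 46777.5·e^(-0.437×4.8) = 46777.5·e^-2.098 = 5741.97.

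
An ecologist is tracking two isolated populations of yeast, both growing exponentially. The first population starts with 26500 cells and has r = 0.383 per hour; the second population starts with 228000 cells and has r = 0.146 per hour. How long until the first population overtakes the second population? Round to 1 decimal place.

9.1 hours

Set 26500·e^(0.383t) = 228000·e^(0.146t).
e^((0.383 − 0.146)t) = 228000/26500 → e^(0.237·t) = 8.6038.
0.237·t = ln(8.6038) = 2.1522, so t = 2.1522/0.237 = 9.081.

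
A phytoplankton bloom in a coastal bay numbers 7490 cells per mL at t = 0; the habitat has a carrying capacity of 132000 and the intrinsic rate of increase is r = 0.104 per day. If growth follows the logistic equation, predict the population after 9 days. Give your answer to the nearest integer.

A = (K − N₀)/N₀ = (132000 − 7490)/7490 = 16.623.
N(t) = K/(1 + A·e^(−rt)) = 132000/(1 + 16.623×e^(−0.104×9)).
e^(−0.936) = 0.39219; denominator = 1 + 16.623×0.39219 = 7.5196.
N = 132000/7.5196 = 17554.1.

17554 cells per mL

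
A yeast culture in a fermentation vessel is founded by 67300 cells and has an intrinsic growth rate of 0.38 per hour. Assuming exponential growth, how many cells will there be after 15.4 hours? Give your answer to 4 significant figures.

N(t) = N₀·e^(rt) = 67300 × e^(0.38×15.4) = 67300 × e^5.852.
e^5.852 ≈ 347.93, so N ≈ 67300 × 347.93 = 2.341566×10^7.

23420000 cells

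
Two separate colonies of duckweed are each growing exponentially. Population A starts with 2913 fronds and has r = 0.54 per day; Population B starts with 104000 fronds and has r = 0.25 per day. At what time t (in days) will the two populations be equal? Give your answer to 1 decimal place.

12.3 days

Set 2913·e^(0.54t) = 104000·e^(0.25t).
e^((0.54 − 0.25)t) = 104000/2913 → e^(0.29·t) = 35.702.
0.29·t = ln(35.702) = 3.5752, so t = 3.5752/0.29 = 12.328.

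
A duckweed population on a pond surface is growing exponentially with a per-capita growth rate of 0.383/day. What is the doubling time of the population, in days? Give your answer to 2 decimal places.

Doubling time t_d = ln(2)/r = 0.6931/0.383 = 1.8098.

1.81 days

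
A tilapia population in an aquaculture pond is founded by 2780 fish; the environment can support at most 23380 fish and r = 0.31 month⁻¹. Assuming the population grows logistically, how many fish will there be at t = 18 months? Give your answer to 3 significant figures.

A = (K − N₀)/N₀ = (23380 − 2780)/2780 = 7.4101.
N(t) = K/(1 + A·e^(−rt)) = 23380/(1 + 7.4101×e^(−0.31×18)).
e^(−5.58) = 0.0037726; denominator = 1 + 7.4101×0.0037726 = 1.028.
N = 23380/1.028 = 22744.2.

22700 fish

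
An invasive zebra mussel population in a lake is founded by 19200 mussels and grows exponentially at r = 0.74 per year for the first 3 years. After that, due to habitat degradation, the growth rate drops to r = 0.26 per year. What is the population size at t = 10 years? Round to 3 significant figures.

1090000 mussels

Phase 1: N(3) = 19200·e^(0.74×3) = 19200·e^2.22 = 176781.
Phase 2 runs for 10 − 3 = 7 years at r = 0.26.
N(10) = 176781·e^(0.26×7) = 176781·e^1.82 = 1.091066×10^6.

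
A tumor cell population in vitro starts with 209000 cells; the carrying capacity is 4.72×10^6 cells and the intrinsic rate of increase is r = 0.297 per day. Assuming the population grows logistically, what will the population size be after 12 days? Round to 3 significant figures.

A = (K − N₀)/N₀ = (4.72×10^6 − 209000)/209000 = 21.584.
N(t) = K/(1 + A·e^(−rt)) = 4.72×10^6/(1 + 21.584×e^(−0.297×12)).
e^(−3.564) = 0.028325; denominator = 1 + 21.584×0.028325 = 1.6114.
N = 4.72×10^6/1.6114 = 2.929192×10^6.

2930000 cells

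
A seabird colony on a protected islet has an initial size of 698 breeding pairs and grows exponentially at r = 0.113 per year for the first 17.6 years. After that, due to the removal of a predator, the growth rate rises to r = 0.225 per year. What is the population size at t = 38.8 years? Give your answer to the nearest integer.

Phase 1: N(17.6) = 698·e^(0.113×17.6) = 698·e^1.989 = 5100.12.
Phase 2 runs for 38.8 − 17.6 = 21.2 years at r = 0.225.
N(38.8) = 5100.12·e^(0.225×21.2) = 5100.12·e^4.77 = 601402.

601402 breeding pairs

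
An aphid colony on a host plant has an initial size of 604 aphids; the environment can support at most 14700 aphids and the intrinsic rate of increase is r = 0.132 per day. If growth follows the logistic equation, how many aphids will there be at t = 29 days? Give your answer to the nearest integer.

9750 aphids

A = (K − N₀)/N₀ = (14700 − 604)/604 = 23.338.
N(t) = K/(1 + A·e^(−rt)) = 14700/(1 + 23.338×e^(−0.132×29)).
e^(−3.828) = 0.021753; denominator = 1 + 23.338×0.021753 = 1.5077.
N = 14700/1.5077 = 9750.16.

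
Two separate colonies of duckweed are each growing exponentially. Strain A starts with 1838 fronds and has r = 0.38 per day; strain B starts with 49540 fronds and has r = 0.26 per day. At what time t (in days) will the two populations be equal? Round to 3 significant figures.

Set 1838·e^(0.38t) = 49540·e^(0.26t).
e^((0.38 − 0.26)t) = 49540/1838 → e^(0.12·t) = 26.953.
0.12·t = ln(26.953) = 3.2941, so t = 3.2941/0.12 = 27.451.

27.5 days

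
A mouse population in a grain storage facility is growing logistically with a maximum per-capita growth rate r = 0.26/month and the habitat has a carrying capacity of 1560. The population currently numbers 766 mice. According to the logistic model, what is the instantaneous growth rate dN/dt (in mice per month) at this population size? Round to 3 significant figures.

dN/dt = rN(1 − N/K) = 0.26 × 766 × (1 − 766/1560).
1 − 766/1560 = 0.50897; dN/dt = 0.26 × 766 × 0.50897 = 101.37.

101 mice per month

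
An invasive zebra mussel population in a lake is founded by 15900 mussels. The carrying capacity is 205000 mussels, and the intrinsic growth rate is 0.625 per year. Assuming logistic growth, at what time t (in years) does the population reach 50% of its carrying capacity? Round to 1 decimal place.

A = (K − N₀)/N₀ = (205000 − 15900)/15900 = 11.893.
Solve 205000/(1 + 11.893·e^(−0.625t)) = 102500: 1 + 11.893·e^(−0.625t) = 2, so e^(−0.625t) = 0.0840825.
−0.625·t = ln(0.0840825) = -2.476, so t = 2.476/0.625 = 3.9615.

4.0 years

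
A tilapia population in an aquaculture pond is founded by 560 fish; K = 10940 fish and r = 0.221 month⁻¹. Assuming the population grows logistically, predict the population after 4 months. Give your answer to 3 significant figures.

A = (K − N₀)/N₀ = (10940 − 560)/560 = 18.536.
N(t) = K/(1 + A·e^(−rt)) = 10940/(1 + 18.536×e^(−0.221×4)).
e^(−0.884) = 0.41313; denominator = 1 + 18.536×0.41313 = 8.6576.
N = 10940/8.6576 = 1263.63.

1260 fish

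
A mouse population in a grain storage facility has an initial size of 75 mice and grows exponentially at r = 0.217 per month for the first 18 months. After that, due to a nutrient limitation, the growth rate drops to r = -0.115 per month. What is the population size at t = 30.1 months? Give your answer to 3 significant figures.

927 mice

Phase 1: N(18) = 75·e^(0.217×18) = 75·e^3.906 = 3727.48.
Phase 2 runs for 30.1 − 18 = 12.1 months at r = -0.115.
N(30.1) = 3727.48·e^(-0.115×12.1) = 3727.48·e^-1.392 = 927.032.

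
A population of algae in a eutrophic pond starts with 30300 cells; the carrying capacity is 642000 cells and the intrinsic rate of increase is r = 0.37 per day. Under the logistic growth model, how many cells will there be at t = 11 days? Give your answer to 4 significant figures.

477400 cells

A = (K − N₀)/N₀ = (642000 − 30300)/30300 = 20.188.
N(t) = K/(1 + A·e^(−rt)) = 642000/(1 + 20.188×e^(−0.37×11)).
e^(−4.07) = 0.017077; denominator = 1 + 20.188×0.017077 = 1.3448.
N = 642000/1.3448 = 477408.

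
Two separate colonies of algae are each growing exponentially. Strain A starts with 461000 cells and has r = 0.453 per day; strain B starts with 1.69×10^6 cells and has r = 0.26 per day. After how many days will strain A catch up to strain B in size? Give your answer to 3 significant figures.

Set 461000·e^(0.453t) = 1.69×10^6·e^(0.26t).
e^((0.453 − 0.26)t) = 1.69×10^6/461000 → e^(0.193·t) = 3.6659.
0.193·t = ln(3.6659) = 1.2991, so t = 1.2991/0.193 = 6.731.

6.73 days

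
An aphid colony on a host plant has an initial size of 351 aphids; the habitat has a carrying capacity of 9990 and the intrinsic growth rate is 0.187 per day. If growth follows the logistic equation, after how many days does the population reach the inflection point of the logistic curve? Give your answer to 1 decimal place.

Logistic growth is fastest at N = K/2 = 4995.
A = (K − N₀)/N₀ = 27.462. Set K/(1 + A·e^(−rt)) = K/2 → A·e^(−rt) = 1.
e^(−0.187t) = 1/27.462 = 0.0364146, so t = ln(27.462)/0.187 = 3.3128/0.187 = 17.715.

17.7 days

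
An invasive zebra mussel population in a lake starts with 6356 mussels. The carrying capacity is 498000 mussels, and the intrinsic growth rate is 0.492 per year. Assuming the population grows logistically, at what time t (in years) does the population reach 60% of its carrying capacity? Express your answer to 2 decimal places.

A = (K − N₀)/N₀ = (498000 − 6356)/6356 = 77.351.
Solve 498000/(1 + 77.351·e^(−0.492t)) = 298800: 1 + 77.351·e^(−0.492t) = 1.6667, so e^(−0.492t) = 0.0086187.
−0.492·t = ln(0.0086187) = -4.7538, so t = 4.7538/0.492 = 9.6622.

9.66 years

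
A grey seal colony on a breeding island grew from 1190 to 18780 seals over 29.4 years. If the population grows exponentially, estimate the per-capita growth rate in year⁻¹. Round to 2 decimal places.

0.09 per year

From N(t) = N₀·e^(rt): e^(r·29.4) = 18780/1190 = 15.782.
r·29.4 = ln(15.782) = 2.7588, so r = 2.7588/29.4 = 0.093838.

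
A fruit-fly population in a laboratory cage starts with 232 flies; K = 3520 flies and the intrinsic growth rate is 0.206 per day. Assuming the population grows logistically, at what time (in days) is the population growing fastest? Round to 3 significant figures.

12.9 days

Logistic growth is fastest at N = K/2 = 1760.
A = (K − N₀)/N₀ = 14.172. Set K/(1 + A·e^(−rt)) = K/2 → A·e^(−rt) = 1.
e^(−0.206t) = 1/14.172 = 0.0705596, so t = ln(14.172)/0.206 = 2.6513/0.206 = 12.87.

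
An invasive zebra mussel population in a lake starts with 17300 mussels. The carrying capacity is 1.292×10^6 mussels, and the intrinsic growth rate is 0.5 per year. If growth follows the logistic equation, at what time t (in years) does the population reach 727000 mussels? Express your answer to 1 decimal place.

A = (K − N₀)/N₀ = (1.292×10^6 − 17300)/17300 = 73.682.
Solve 1.292×10^6/(1 + 73.682·e^(−0.5t)) = 727000: 1 + 73.682·e^(−0.5t) = 1.7772, so e^(−0.5t) = 0.0105476.
−0.5·t = ln(0.0105476) = -4.5519, so t = 4.5519/0.5 = 9.1037.

9.1 years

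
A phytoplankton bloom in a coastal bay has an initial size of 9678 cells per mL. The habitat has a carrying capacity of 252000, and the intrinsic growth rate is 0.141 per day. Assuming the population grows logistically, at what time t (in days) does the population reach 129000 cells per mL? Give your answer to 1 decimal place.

A = (K − N₀)/N₀ = (252000 − 9678)/9678 = 25.038.
Solve 252000/(1 + 25.038·e^(−0.141t)) = 129000: 1 + 25.038·e^(−0.141t) = 1.9535, so e^(−0.141t) = 0.038081.
−0.141·t = ln(0.038081) = -3.268, so t = 3.268/0.141 = 23.178.

23.2 days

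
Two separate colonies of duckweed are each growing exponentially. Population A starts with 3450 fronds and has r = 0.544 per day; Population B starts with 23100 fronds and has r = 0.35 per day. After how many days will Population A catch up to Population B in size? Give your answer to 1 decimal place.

9.8 days

Set 3450·e^(0.544t) = 23100·e^(0.35t).
e^((0.544 − 0.35)t) = 23100/3450 → e^(0.194·t) = 6.6957.
0.194·t = ln(6.6957) = 1.9015, so t = 1.9015/0.194 = 9.8013.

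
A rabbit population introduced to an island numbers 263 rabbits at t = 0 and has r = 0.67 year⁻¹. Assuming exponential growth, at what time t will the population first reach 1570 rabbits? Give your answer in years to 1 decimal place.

Set N₀·e^(rt) = 1570: e^(0.67·t) = 1570/263 = 5.9696.
0.67·t = ln(5.9696) = 1.7867, so t = 1.7867/0.67 = 2.6667.

2.7 years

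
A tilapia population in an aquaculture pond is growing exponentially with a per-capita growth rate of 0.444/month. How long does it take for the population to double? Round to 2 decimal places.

Doubling time t_d = ln(2)/r = 0.6931/0.444 = 1.5611.

1.56 months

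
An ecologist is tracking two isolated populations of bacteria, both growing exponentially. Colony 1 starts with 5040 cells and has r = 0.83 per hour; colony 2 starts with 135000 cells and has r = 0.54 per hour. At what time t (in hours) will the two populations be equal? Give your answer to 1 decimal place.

Set 5040·e^(0.83t) = 135000·e^(0.54t).
e^((0.83 − 0.54)t) = 135000/5040 → e^(0.29·t) = 26.786.
0.29·t = ln(26.786) = 3.2879, so t = 3.2879/0.29 = 11.337.

11.3 hours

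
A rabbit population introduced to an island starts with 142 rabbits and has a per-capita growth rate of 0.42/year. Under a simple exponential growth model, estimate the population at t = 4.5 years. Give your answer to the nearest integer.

N(t) = N₀·e^(rt) = 142 × e^(0.42×4.5) = 142 × e^1.89.
e^1.89 ≈ 6.6194, so N ≈ 142 × 6.6194 = 939.95.

940 rabbits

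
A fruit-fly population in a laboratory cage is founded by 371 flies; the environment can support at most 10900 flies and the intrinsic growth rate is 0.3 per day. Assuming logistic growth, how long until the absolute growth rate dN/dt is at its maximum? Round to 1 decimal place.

Logistic growth is fastest at N = K/2 = 5450.
A = (K − N₀)/N₀ = 28.38. Set K/(1 + A·e^(−rt)) = K/2 → A·e^(−rt) = 1.
e^(−0.3t) = 1/28.38 = 0.035236, so t = ln(28.38)/0.3 = 3.3457/0.3 = 11.152.

11.2 days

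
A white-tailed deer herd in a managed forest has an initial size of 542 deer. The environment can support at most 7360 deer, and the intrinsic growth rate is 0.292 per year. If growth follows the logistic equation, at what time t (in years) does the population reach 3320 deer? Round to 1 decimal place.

8.0 years

A = (K − N₀)/N₀ = (7360 − 542)/542 = 12.579.
Solve 7360/(1 + 12.579·e^(−0.292t)) = 3320: 1 + 12.579·e^(−0.292t) = 2.2169, so e^(−0.292t) = 0.0967354.
−0.292·t = ln(0.0967354) = -2.3358, so t = 2.3358/0.292 = 7.9992.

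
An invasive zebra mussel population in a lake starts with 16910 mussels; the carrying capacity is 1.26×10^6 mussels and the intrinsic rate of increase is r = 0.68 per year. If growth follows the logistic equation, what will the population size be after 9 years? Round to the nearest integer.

1084698 mussels

A = (K − N₀)/N₀ = (1.26×10^6 − 16910)/16910 = 73.512.
N(t) = K/(1 + A·e^(−rt)) = 1.26×10^6/(1 + 73.512×e^(−0.68×9)).
e^(−6.12) = 0.0021985; denominator = 1 + 73.512×0.0021985 = 1.1616.
N = 1.26×10^6/1.1616 = 1.084698×10^6.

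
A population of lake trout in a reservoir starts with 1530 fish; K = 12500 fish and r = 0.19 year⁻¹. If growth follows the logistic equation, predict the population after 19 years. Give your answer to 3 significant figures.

A = (K − N₀)/N₀ = (12500 − 1530)/1530 = 7.1699.
N(t) = K/(1 + A·e^(−rt)) = 12500/(1 + 7.1699×e^(−0.19×19)).
e^(−3.61) = 0.027052; denominator = 1 + 7.1699×0.027052 = 1.194.
N = 12500/1.194 = 10469.4.

10500 fish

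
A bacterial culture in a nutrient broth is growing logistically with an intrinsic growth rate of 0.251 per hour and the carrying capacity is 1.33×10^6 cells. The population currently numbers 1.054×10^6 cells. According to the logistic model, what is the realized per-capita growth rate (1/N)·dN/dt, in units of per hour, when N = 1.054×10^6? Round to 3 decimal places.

0.052 per hour

(1/N)·dN/dt = r(1 − N/K) = 0.251 × (1 − 1.054×10^6/1.33×10^6).
= 0.251 × 0.20752 = 0.052087.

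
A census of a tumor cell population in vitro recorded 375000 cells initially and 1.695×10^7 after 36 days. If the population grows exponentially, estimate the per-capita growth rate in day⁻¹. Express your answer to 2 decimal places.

0.11 per day

From N(t) = N₀·e^(rt): e^(r·36) = 1.695×10^7/375000 = 45.2.
r·36 = ln(45.2) = 3.8111, so r = 3.8111/36 = 0.10586.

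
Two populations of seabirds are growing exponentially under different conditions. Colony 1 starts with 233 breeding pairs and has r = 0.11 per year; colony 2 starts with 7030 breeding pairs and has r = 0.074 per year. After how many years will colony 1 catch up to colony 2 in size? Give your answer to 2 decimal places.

94.64 years

Set 233·e^(0.11t) = 7030·e^(0.074t).
e^((0.11 − 0.074)t) = 7030/233 → e^(0.036·t) = 30.172.
0.036·t = ln(30.172) = 3.4069, so t = 3.4069/0.036 = 94.636.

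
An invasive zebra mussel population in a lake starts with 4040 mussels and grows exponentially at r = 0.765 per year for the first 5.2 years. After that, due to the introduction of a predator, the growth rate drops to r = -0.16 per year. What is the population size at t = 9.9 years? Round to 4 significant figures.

101700 mussels

Phase 1: N(5.2) = 4040·e^(0.765×5.2) = 4040·e^3.978 = 215777.
Phase 2 runs for 9.9 − 5.2 = 4.7 years at r = -0.16.
N(9.9) = 215777·e^(-0.16×4.7) = 215777·e^-0.752 = 101722.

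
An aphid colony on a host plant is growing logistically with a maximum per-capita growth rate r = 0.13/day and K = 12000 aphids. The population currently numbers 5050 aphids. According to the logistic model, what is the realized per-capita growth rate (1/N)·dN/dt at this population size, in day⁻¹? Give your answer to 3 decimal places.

(1/N)·dN/dt = r(1 − N/K) = 0.13 × (1 − 5050/12000).
= 0.13 × 0.57917 = 0.075292.

0.075 per day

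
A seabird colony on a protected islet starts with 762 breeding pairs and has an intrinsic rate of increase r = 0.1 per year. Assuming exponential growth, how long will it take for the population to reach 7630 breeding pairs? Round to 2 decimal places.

Set N₀·e^(rt) = 7630: e^(0.1·t) = 7630/762 = 10.013.
0.1·t = ln(10.013) = 2.3039, so t = 2.3039/0.1 = 23.039.

23.04 years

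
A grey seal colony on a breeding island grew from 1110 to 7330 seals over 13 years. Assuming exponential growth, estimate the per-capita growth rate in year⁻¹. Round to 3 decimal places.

From N(t) = N₀·e^(rt): e^(r·13) = 7330/1110 = 6.6036.
r·13 = ln(6.6036) = 1.8876, so r = 1.8876/13 = 0.1452.

0.145 per year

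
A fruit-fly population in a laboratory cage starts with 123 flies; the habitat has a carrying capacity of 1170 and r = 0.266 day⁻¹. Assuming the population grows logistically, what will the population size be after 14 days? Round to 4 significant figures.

970.6 flies

A = (K − N₀)/N₀ = (1170 − 123)/123 = 8.5122.
N(t) = K/(1 + A·e^(−rt)) = 1170/(1 + 8.5122×e^(−0.266×14)).
e^(−3.724) = 0.024137; denominator = 1 + 8.5122×0.024137 = 1.2055.
N = 1170/1.2055 = 970.583.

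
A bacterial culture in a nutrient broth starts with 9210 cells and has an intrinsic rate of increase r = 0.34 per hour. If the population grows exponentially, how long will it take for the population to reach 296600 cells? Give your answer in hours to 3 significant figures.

10.2 hours

Set N₀·e^(rt) = 296600: e^(0.34·t) = 296600/9210 = 32.204.
0.34·t = ln(32.204) = 3.4721, so t = 3.4721/0.34 = 10.212.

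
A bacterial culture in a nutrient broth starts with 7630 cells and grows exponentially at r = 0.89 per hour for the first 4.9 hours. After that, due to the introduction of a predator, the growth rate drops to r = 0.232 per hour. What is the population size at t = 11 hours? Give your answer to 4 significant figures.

2461000 cells

Phase 1: N(4.9) = 7630·e^(0.89×4.9) = 7630·e^4.361 = 597699.
Phase 2 runs for 11 − 4.9 = 6.1 hours at r = 0.232.
N(11) = 597699·e^(0.232×6.1) = 597699·e^1.415 = 2.460913×10^6.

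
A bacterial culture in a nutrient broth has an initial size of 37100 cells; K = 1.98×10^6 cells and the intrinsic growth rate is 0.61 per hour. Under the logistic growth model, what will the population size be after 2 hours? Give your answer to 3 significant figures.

120000 cells

A = (K − N₀)/N₀ = (1.98×10^6 − 37100)/37100 = 52.369.
N(t) = K/(1 + A·e^(−rt)) = 1.98×10^6/(1 + 52.369×e^(−0.61×2)).
e^(−1.22) = 0.29523; denominator = 1 + 52.369×0.29523 = 16.461.
N = 1.98×10^6/16.461 = 120284.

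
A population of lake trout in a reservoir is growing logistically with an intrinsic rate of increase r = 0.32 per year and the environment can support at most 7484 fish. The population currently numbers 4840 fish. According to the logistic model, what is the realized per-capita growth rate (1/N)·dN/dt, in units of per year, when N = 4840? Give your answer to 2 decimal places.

(1/N)·dN/dt = r(1 − N/K) = 0.32 × (1 − 4840/7484).
= 0.32 × 0.35329 = 0.11305.

0.11 per year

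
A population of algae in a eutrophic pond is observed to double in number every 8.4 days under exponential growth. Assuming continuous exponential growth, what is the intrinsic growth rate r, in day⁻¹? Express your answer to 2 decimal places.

r = ln(2)/t_d = 0.6931/8.4 = 0.082518.

0.08 per day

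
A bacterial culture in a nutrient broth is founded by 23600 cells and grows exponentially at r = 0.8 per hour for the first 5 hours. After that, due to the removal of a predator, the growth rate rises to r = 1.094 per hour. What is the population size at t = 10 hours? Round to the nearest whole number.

Phase 1: N(5) = 23600·e^(0.8×5) = 23600·e^4 = 1.288516×10^6.
Phase 2 runs for 10 − 5 = 5 hours at r = 1.094.
N(10) = 1.288516×10^6·e^(1.094×5) = 1.288516×10^6·e^5.47 = 3.059713×10^8.

305971339 cells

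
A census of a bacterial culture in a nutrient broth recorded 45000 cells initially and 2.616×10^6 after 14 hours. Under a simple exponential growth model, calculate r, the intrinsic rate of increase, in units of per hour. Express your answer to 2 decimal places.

0.29 per hour

From N(t) = N₀·e^(rt): e^(r·14) = 2.616×10^6/45000 = 58.133.
r·14 = ln(58.133) = 4.0627, so r = 4.0627/14 = 0.2902.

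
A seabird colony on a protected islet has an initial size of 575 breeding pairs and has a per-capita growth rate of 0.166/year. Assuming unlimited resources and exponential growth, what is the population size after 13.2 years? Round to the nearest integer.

5144 breeding pairs

N(t) = N₀·e^(rt) = 575 × e^(0.166×13.2) = 575 × e^2.191.
e^2.191 ≈ 8.9459, so N ≈ 575 × 8.9459 = 5143.92.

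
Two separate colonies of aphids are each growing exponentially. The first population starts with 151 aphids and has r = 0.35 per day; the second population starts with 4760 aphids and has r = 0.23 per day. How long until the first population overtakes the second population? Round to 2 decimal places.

Set 151·e^(0.35t) = 4760·e^(0.23t).
e^((0.35 − 0.23)t) = 4760/151 → e^(0.12·t) = 31.523.
0.12·t = ln(31.523) = 3.4507, so t = 3.4507/0.12 = 28.756.

28.76 days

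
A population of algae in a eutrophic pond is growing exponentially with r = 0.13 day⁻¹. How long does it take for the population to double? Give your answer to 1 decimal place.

5.3 days

Doubling time t_d = ln(2)/r = 0.6931/0.13 = 5.3319.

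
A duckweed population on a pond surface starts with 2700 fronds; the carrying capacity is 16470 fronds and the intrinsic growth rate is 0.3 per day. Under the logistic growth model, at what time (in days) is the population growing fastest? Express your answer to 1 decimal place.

Logistic growth is fastest at N = K/2 = 8235.
A = (K − N₀)/N₀ = 5.1. Set K/(1 + A·e^(−rt)) = K/2 → A·e^(−rt) = 1.
e^(−0.3t) = 1/5.1 = 0.196078, so t = ln(5.1)/0.3 = 1.6292/0.3 = 5.4308.

5.4 days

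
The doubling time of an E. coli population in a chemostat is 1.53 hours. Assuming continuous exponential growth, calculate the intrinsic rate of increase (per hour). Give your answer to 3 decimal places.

r = ln(2)/t_d = 0.6931/1.53 = 0.45304.

0.453 per hour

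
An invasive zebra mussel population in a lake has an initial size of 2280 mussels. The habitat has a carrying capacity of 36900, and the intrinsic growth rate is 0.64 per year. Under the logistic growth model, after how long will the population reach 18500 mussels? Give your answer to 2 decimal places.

4.26 years

A = (K − N₀)/N₀ = (36900 − 2280)/2280 = 15.184.
Solve 36900/(1 + 15.184·e^(−0.64t)) = 18500: 1 + 15.184·e^(−0.64t) = 1.9946, so e^(−0.64t) = 0.0655019.
−0.64·t = ln(0.0655019) = -2.7257, so t = 2.7257/0.64 = 4.2589.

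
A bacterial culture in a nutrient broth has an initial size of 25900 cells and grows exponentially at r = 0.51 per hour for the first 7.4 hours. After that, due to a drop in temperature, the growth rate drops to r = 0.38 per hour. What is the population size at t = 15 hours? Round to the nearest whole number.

20256742 cells

Phase 1: N(7.4) = 25900·e^(0.51×7.4) = 25900·e^3.774 = 1.128047×10^6.
Phase 2 runs for 15 − 7.4 = 7.6 hours at r = 0.38.
N(15) = 1.128047×10^6·e^(0.38×7.6) = 1.128047×10^6·e^2.888 = 2.025674×10^7.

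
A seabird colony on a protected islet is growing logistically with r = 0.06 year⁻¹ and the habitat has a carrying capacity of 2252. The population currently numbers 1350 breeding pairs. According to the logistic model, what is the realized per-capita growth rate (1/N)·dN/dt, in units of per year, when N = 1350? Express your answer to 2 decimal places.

0.02 per year

(1/N)·dN/dt = r(1 − N/K) = 0.06 × (1 − 1350/2252).
= 0.06 × 0.40053 = 0.024032.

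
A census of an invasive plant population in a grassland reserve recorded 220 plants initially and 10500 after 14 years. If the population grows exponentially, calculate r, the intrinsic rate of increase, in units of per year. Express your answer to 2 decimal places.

From N(t) = N₀·e^(rt): e^(r·14) = 10500/220 = 47.727.
r·14 = ln(47.727) = 3.8655, so r = 3.8655/14 = 0.27611.

0.28 per year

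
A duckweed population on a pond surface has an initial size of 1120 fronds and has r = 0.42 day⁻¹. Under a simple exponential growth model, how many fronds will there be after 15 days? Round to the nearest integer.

N(t) = N₀·e^(rt) = 1120 × e^(0.42×15) = 1120 × e^6.3.
e^6.3 ≈ 544.57, so N ≈ 1120 × 544.57 = 609921.

609921 fronds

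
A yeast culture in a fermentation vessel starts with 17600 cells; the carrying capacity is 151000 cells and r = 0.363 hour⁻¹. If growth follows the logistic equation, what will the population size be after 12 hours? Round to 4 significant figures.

A = (K − N₀)/N₀ = (151000 − 17600)/17600 = 7.5795.
N(t) = K/(1 + A·e^(−rt)) = 151000/(1 + 7.5795×e^(−0.363×12)).
e^(−4.356) = 0.01283; denominator = 1 + 7.5795×0.01283 = 1.0972.
N = 151000/1.0972 = 137618.

137600 cells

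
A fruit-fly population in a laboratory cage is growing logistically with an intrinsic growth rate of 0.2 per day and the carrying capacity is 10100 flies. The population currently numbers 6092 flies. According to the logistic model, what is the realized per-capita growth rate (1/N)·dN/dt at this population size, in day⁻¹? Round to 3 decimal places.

(1/N)·dN/dt = r(1 − N/K) = 0.2 × (1 − 6092/10100).
= 0.2 × 0.39683 = 0.079366.

0.079 per day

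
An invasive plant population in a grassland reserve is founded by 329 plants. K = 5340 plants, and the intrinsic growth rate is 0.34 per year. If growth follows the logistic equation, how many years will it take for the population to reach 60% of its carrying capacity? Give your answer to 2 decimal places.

A = (K − N₀)/N₀ = (5340 − 329)/329 = 15.231.
Solve 5340/(1 + 15.231·e^(−0.34t)) = 3204: 1 + 15.231·e^(−0.34t) = 1.6667, so e^(−0.34t) = 0.0437704.
−0.34·t = ln(0.0437704) = -3.1288, so t = 3.1288/0.34 = 9.2023.

9.20 years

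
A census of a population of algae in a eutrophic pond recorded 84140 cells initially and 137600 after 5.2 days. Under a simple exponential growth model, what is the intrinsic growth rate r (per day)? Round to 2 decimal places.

From N(t) = N₀·e^(rt): e^(r·5.2) = 137600/84140 = 1.6354.
r·5.2 = ln(1.6354) = 0.49187, so r = 0.49187/5.2 = 0.09459.

0.09 per day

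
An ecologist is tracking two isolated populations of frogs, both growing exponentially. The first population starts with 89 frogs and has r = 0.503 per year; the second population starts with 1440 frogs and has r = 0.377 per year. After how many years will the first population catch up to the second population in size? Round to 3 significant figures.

Set 89·e^(0.503t) = 1440·e^(0.377t).
e^((0.503 − 0.377)t) = 1440/89 → e^(0.126·t) = 16.18.
0.126·t = ln(16.18) = 2.7838, so t = 2.7838/0.126 = 22.093.

22.1 years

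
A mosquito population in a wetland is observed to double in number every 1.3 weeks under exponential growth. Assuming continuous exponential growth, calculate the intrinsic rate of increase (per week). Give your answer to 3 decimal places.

r = ln(2)/t_d = 0.6931/1.3 = 0.53319.

0.533 per week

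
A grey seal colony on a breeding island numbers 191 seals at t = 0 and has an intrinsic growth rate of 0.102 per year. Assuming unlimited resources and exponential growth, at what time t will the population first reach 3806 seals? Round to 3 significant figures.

Set N₀·e^(rt) = 3806: e^(0.102·t) = 3806/191 = 19.927.
0.102·t = ln(19.927) = 2.9921, so t = 2.9921/0.102 = 29.334.

29.3 years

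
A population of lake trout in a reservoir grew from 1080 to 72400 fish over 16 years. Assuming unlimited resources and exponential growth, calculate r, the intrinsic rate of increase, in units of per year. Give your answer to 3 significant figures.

From N(t) = N₀·e^(rt): e^(r·16) = 72400/1080 = 67.037.
r·16 = ln(67.037) = 4.2052, so r = 4.2052/16 = 0.26283.

0.263 per year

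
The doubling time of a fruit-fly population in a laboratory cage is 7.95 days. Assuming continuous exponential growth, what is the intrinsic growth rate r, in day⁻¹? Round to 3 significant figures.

r = ln(2)/t_d = 0.6931/7.95 = 0.087188.

0.0872 per day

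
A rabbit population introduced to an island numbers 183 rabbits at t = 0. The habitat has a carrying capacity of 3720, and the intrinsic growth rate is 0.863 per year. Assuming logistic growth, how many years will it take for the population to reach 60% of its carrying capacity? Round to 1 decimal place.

A = (K − N₀)/N₀ = (3720 − 183)/183 = 19.328.
Solve 3720/(1 + 19.328·e^(−0.863t)) = 2232: 1 + 19.328·e^(−0.863t) = 1.6667, so e^(−0.863t) = 0.0344925.
−0.863·t = ln(0.0344925) = -3.367, so t = 3.367/0.863 = 3.9015.

3.9 years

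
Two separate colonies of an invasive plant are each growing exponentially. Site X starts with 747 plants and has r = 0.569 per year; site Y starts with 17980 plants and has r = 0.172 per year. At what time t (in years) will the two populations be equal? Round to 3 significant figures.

Set 747·e^(0.569t) = 17980·e^(0.172t).
e^((0.569 − 0.172)t) = 17980/747 → e^(0.397·t) = 24.07.
0.397·t = ln(24.07) = 3.181, so t = 3.181/0.397 = 8.0125.

8.01 years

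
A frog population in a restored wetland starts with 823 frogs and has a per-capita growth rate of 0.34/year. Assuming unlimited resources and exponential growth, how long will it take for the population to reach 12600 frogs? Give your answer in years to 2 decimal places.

8.02 years

Set N₀·e^(rt) = 12600: e^(0.34·t) = 12600/823 = 15.31.
0.34·t = ln(15.31) = 2.7285, so t = 2.7285/0.34 = 8.025.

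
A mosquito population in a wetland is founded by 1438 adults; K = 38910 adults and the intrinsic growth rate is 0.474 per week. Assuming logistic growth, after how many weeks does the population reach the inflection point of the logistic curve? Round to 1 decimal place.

6.9 weeks

Logistic growth is fastest at N = K/2 = 19455.
A = (K − N₀)/N₀ = 26.058. Set K/(1 + A·e^(−rt)) = K/2 → A·e^(−rt) = 1.
e^(−0.474t) = 1/26.058 = 0.0383753, so t = ln(26.058)/0.474 = 3.2603/0.474 = 6.8784.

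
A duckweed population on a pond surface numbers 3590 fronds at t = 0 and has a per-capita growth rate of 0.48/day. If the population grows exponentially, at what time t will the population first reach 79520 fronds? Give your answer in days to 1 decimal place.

Set N₀·e^(rt) = 79520: e^(0.48·t) = 79520/3590 = 22.15.
0.48·t = ln(22.15) = 3.0979, so t = 3.0979/0.48 = 6.4539.

6.5 days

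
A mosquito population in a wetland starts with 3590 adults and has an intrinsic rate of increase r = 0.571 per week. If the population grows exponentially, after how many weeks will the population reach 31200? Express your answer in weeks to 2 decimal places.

Set N₀·e^(rt) = 31200: e^(0.571·t) = 31200/3590 = 8.6908.
0.571·t = ln(8.6908) = 2.1623, so t = 2.1623/0.571 = 3.7868.

3.79 weeks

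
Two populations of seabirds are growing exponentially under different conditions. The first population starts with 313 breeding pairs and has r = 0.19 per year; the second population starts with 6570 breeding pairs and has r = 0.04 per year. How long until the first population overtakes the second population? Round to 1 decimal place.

20.3 years

Set 313·e^(0.19t) = 6570·e^(0.04t).
e^((0.19 − 0.04)t) = 6570/313 → e^(0.15·t) = 20.99.
0.15·t = ln(20.99) = 3.0441, so t = 3.0441/0.15 = 20.294.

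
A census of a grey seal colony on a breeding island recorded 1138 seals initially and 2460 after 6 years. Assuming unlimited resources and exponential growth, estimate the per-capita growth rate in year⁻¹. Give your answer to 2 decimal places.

From N(t) = N₀·e^(rt): e^(r·6) = 2460/1138 = 2.1617.
r·6 = ln(2.1617) = 0.77089, so r = 0.77089/6 = 0.12848.

0.13 per year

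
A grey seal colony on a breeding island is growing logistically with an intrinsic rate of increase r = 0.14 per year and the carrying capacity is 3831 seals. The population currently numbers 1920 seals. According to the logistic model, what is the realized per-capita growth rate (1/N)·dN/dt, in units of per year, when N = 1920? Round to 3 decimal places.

0.070 per year

(1/N)·dN/dt = r(1 − N/K) = 0.14 × (1 − 1920/3831).
= 0.14 × 0.49883 = 0.069836.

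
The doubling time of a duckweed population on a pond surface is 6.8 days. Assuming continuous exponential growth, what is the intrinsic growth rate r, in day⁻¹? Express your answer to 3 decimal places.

0.102 per day

r = ln(2)/t_d = 0.6931/6.8 = 0.10193.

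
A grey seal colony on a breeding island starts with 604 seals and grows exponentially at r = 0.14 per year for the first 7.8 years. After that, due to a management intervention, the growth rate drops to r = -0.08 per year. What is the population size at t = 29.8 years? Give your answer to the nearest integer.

310 seals

Phase 1: N(7.8) = 604·e^(0.14×7.8) = 604·e^1.092 = 1800.06.
Phase 2 runs for 29.8 − 7.8 = 22 years at r = -0.08.
N(29.8) = 1800.06·e^(-0.08×22) = 1800.06·e^-1.76 = 309.691.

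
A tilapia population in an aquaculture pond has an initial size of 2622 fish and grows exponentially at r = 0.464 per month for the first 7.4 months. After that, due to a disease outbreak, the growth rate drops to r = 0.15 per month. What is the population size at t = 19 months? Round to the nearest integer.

Phase 1: N(7.4) = 2622·e^(0.464×7.4) = 2622·e^3.434 = 81250.5.
Phase 2 runs for 19 − 7.4 = 11.6 months at r = 0.15.
N(19) = 81250.5·e^(0.15×11.6) = 81250.5·e^1.74 = 462912.

462912 fish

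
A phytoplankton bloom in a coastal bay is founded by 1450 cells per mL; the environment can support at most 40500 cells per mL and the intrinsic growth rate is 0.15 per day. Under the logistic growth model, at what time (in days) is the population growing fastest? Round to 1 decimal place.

22.0 days

Logistic growth is fastest at N = K/2 = 20250.
A = (K − N₀)/N₀ = 26.931. Set K/(1 + A·e^(−rt)) = K/2 → A·e^(−rt) = 1.
e^(−0.15t) = 1/26.931 = 0.0371319, so t = ln(26.931)/0.15 = 3.2933/0.15 = 21.955.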